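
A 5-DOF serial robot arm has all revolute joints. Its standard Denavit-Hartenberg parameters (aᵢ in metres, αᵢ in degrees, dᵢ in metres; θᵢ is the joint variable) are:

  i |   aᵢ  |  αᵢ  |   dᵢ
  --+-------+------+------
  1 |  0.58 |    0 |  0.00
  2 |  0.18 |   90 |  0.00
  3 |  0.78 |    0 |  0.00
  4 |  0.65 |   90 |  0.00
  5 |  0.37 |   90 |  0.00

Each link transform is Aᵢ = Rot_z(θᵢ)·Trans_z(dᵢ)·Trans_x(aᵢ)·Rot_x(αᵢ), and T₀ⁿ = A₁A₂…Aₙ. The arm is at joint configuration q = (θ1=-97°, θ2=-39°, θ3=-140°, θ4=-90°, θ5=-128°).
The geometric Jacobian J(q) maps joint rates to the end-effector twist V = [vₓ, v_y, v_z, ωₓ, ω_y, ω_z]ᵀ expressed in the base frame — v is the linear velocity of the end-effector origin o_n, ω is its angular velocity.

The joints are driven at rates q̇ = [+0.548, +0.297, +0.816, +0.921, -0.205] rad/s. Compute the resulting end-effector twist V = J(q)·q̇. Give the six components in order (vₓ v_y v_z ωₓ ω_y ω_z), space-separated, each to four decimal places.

0.1381 0.6641 -1.0048 -1.0937 1.3586 0.7132

o_n = [0.6274, -0.3069, -0.1779]
J₁: ẑ×o_n = [0.3069, 0.6274, -0.0000], ω = ẑ
J2: z=[0.0000, 0.0000, 1.0000] o=[-0.0707, -0.5757, 0.0000] → [-0.2688, 0.6981, 0.0000, 0.0000, 0.0000, 1.0000]
J3: z=[-0.6947, 0.7193, 0.0000] o=[-0.2002, -0.7007, 0.0000] → [-0.1280, -0.1236, -0.8689, -0.6947, 0.7193, 0.0000]
J4: z=[-0.6947, 0.7193, 0.0000] o=[0.2297, -0.2856, -0.5014] → [0.2327, 0.2247, -0.2714, -0.6947, 0.7193, 0.0000]
J5: z=[-0.5510, -0.5321, 0.6428] o=[0.5302, 0.0046, -0.0034] → [0.2931, -0.0337, 0.2234, -0.5510, -0.5321, 0.6428]
V = J·q̇ = [0.1381, 0.6641, -1.0048, -1.0937, 1.3586, 0.7132]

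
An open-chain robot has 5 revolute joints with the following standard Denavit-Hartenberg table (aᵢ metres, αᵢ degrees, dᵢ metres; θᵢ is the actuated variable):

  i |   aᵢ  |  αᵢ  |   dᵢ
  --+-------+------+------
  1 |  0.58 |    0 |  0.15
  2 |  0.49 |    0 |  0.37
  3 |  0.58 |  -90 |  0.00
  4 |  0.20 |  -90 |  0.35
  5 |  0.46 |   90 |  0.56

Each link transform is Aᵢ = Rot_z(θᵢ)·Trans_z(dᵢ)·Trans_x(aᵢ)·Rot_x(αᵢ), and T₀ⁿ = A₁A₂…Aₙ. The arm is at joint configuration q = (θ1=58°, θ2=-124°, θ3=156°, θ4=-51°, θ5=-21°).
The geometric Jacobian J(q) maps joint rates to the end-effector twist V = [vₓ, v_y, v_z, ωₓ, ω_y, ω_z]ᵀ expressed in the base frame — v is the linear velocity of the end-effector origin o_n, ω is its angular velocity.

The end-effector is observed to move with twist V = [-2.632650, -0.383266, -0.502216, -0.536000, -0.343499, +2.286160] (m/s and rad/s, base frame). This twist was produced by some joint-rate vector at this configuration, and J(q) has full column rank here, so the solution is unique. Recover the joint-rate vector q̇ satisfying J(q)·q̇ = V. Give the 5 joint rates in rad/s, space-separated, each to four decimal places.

o_n = [-0.0082, 1.4556, 0.6568]
J₁: ẑ×o_n = [-1.4556, -0.0082, 0.0000], ω = ẑ
J2: z=[0.0000, 0.0000, 1.0000] o=[0.3074, 0.4919, 0.1500] → [-0.9637, -0.3155, 0.0000, 0.0000, 0.0000, 1.0000]
J3: z=[0.0000, 0.0000, 1.0000] o=[0.5067, 0.0442, 0.5200] → [-1.4113, -0.5148, 0.0000, 0.0000, 0.0000, 1.0000]
J4: z=[-1.0000, 0.0000, 0.0000] o=[0.5067, 0.6242, 0.5200] → [-0.0000, 0.1368, -0.8313, -1.0000, 0.0000, 0.0000]
J5: z=[-0.0000, 0.7771, -0.6293] o=[0.1567, 0.7501, 0.6754] → [0.4294, 0.1037, 0.1281, -0.0000, 0.7771, -0.6293]
q̇ = J⁺·V = [0.8530, 0.9580, 0.1970, 0.5360, -0.4420]

0.8530 0.9580 0.1970 0.5360 -0.4420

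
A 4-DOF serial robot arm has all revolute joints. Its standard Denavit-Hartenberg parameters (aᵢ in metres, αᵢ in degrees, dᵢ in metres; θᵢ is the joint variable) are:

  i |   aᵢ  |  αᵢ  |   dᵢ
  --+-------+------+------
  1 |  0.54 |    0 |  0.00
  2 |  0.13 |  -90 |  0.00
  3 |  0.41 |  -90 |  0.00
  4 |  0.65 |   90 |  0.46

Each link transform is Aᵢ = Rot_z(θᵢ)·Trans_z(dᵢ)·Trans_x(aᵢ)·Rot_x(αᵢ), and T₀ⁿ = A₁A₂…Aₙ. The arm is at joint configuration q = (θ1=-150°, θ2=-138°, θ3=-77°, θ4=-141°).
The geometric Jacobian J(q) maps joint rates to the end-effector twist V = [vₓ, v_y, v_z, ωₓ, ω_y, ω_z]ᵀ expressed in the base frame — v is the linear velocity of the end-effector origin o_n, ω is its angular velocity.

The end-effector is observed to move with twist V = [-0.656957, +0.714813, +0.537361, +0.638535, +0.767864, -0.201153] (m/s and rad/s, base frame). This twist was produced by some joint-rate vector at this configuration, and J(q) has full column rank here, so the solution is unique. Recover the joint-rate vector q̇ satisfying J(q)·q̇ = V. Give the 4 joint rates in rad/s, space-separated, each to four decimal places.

-0.8910 0.9040 -0.3700 0.9520

o_n = [-0.6846, 0.3860, -0.1962]
J₁: ẑ×o_n = [-0.3860, -0.6846, 0.0000], ω = ẑ
J2: z=[0.0000, 0.0000, 1.0000] o=[-0.4677, -0.2700, 0.0000] → [-0.6560, -0.2170, 0.0000, 0.0000, 0.0000, 1.0000]
J3: z=[-0.9511, 0.3090, 0.0000] o=[-0.4275, -0.1464, 0.0000] → [-0.0606, -0.1866, -0.4268, -0.9511, 0.3090, 0.0000]
J4: z=[0.3011, 0.9267, -0.2250] o=[-0.3990, -0.0586, 0.3995] → [-0.4520, 0.2436, 0.3986, 0.3011, 0.9267, -0.2250]
q̇ = J⁺·V = [-0.8910, 0.9040, -0.3700, 0.9520]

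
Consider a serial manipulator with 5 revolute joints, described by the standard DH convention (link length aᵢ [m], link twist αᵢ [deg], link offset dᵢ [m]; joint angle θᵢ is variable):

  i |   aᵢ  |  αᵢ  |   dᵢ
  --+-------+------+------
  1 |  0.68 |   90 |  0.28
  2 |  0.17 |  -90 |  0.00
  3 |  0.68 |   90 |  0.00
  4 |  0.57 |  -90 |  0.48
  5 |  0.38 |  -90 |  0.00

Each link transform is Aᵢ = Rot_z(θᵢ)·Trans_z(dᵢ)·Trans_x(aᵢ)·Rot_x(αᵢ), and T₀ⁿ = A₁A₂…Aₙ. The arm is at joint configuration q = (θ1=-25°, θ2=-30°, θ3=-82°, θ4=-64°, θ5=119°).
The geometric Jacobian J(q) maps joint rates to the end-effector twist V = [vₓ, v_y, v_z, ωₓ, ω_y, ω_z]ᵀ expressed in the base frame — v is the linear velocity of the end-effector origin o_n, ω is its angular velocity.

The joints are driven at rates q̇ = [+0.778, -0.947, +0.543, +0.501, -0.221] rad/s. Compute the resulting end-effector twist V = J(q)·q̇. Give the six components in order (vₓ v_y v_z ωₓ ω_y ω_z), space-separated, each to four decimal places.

o_n = [0.2066, -1.0468, -0.0913]
J₁: ẑ×o_n = [1.0468, 0.2066, -0.0000], ω = ẑ
J2: z=[-0.4226, -0.9063, 0.0000] o=[0.6163, -0.2874, 0.2800] → [0.3365, -0.1569, -0.0504, -0.4226, -0.9063, 0.0000]
J3: z=[0.4532, -0.2113, 0.8660] o=[0.7497, -0.3496, 0.1950] → [0.6642, -0.3407, -0.4307, 0.4532, -0.2113, 0.8660]
J4: z=[-0.8361, 0.2363, 0.4951] o=[0.5394, -0.9945, 0.1477] → [-0.0306, -0.3646, 0.1223, -0.8361, 0.2363, 0.4951]
J5: z=[-0.0793, -0.9451, 0.3171] o=[-0.1713, -1.0098, -0.0757] → [0.0264, 0.1186, 0.3601, -0.0793, -0.9451, 0.3171]
V = J·q̇ = [0.8353, -0.0846, -0.2044, 0.2449, 1.0708, 1.4262]

0.8353 -0.0846 -0.2044 0.2449 1.0708 1.4262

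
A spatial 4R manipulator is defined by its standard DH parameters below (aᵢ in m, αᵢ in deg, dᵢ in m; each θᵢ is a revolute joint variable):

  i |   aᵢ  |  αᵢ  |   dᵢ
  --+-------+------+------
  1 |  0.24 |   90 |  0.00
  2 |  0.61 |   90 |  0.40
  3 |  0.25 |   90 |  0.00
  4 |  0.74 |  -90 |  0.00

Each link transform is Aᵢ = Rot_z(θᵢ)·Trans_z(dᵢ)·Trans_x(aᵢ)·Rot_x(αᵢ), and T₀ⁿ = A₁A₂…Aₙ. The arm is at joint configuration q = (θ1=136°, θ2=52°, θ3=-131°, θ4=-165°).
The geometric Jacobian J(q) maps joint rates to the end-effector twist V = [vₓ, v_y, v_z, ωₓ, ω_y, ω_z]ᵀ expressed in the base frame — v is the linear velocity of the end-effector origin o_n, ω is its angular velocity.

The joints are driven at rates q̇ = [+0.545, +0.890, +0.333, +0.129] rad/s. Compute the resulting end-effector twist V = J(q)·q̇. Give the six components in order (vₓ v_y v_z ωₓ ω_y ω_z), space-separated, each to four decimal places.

o_n = [0.0523, 0.9932, 0.8389]
J₁: ẑ×o_n = [-0.9932, 0.0523, 0.0000], ω = ẑ
J2: z=[0.6947, 0.7193, 0.0000] o=[-0.1726, 0.1667, 0.0000] → [0.6034, -0.5827, 0.4124, 0.6947, 0.7193, 0.0000]
J3: z=[-0.5668, 0.5474, -0.6157] o=[-0.1649, 0.7153, 0.4807] → [0.3672, 0.0693, -0.2764, -0.5668, 0.5474, -0.6157]
J4: z=[0.7900, 0.1492, -0.5947] o=[-0.2234, 0.5095, 0.3514] → [0.3604, -0.5490, 0.3411, 0.7900, 0.1492, -0.5947]
V = J·q̇ = [0.1645, -0.5379, 0.3189, 0.5314, 0.8417, 0.2633]

0.1645 -0.5379 0.3189 0.5314 0.8417 0.2633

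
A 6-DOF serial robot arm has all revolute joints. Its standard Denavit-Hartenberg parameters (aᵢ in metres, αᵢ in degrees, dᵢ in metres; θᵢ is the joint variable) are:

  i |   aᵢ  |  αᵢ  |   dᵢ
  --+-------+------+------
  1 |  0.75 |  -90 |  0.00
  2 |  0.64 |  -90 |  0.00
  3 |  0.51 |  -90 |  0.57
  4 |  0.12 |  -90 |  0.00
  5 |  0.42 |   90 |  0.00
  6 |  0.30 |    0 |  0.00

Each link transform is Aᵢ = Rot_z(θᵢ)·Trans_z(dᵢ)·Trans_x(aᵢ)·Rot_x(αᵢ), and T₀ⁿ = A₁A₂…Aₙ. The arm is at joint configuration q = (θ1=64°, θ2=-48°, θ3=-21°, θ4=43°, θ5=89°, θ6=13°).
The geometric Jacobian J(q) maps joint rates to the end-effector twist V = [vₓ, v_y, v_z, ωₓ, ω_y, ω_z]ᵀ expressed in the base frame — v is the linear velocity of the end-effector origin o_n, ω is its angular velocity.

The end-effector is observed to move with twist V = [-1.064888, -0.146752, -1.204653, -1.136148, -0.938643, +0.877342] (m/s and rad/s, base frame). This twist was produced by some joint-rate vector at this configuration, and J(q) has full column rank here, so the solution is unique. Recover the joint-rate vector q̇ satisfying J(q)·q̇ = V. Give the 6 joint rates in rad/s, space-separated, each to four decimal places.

0.5130 0.3250 -0.5950 -0.4920 0.8020 0.0870

o_n = [-0.0428, 1.8874, 0.3871]
J₁: ẑ×o_n = [-1.8874, -0.0428, 0.0000], ω = ẑ
J2: z=[-0.8988, 0.4384, 0.0000] o=[0.3288, 0.6741, 0.0000] → [0.1697, 0.3479, -0.9276, -0.8988, 0.4384, 0.0000]
J3: z=[0.3258, 0.6679, -0.6691] o=[0.5165, 1.0590, 0.4756] → [0.4952, 0.4031, 0.6435, 0.3258, 0.6679, -0.6691]
J4: z=[0.9442, -0.1937, 0.2663] o=[0.6776, 1.8062, 0.4480] → [-0.0098, -0.1343, -0.0629, 0.9442, -0.1937, 0.2663]
J5: z=[-0.2053, -0.9786, 0.0162] o=[0.6467, 1.8146, 0.5637] → [0.1716, -0.0474, -0.6897, -0.2053, -0.9786, 0.0162]
J6: z=[-0.2409, 0.0666, 0.9682] o=[0.2483, 1.8965, 0.4589] → [0.0040, -0.2992, 0.0216, -0.2409, 0.0666, 0.9682]
q̇ = J⁺·V = [0.5130, 0.3250, -0.5950, -0.4920, 0.8020, 0.0870]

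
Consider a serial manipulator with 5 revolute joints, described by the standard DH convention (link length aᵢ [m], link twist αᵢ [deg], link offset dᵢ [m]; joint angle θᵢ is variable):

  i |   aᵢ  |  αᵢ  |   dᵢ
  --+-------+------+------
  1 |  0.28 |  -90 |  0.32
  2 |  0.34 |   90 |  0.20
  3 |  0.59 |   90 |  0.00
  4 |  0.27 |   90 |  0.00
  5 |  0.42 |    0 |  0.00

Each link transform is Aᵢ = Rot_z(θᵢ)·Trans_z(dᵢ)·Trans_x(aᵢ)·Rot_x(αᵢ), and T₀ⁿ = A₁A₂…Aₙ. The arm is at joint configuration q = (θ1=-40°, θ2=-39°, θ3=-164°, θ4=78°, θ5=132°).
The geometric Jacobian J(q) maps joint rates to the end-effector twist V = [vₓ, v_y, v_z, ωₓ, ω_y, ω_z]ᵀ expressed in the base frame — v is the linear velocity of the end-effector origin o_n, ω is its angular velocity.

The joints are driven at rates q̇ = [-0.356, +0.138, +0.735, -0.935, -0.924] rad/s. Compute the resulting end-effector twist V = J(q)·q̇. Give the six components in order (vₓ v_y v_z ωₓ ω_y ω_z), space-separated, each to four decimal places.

-0.3642 -0.0320 0.1142 -0.1052 -0.5797 1.0734

o_n = [0.2519, 0.2299, 0.1159]
J₁: ẑ×o_n = [-0.2299, 0.2519, 0.0000], ω = ẑ
J2: z=[0.6428, 0.7660, 0.0000] o=[0.2145, -0.1800, 0.3200] → [-0.1563, 0.1312, 0.2349, 0.6428, 0.7660, 0.0000]
J3: z=[-0.4821, 0.4045, 0.7771] o=[0.5455, -0.1966, 0.5340] → [-0.5006, -0.4297, -0.0869, -0.4821, 0.4045, 0.7771]
J4: z=[0.4538, 0.8741, -0.1735] o=[0.1033, -0.0379, 0.1771] → [-0.0070, 0.0020, -0.0083, 0.4538, 0.8741, -0.1735]
J5: z=[-0.6328, 0.1791, -0.7533] o=[-0.0661, 0.0841, 0.3483] → [0.0683, -0.3866, -0.1493, -0.6328, 0.1791, -0.7533]
V = J·q̇ = [-0.3642, -0.0320, 0.1142, -0.1052, -0.5797, 1.0734]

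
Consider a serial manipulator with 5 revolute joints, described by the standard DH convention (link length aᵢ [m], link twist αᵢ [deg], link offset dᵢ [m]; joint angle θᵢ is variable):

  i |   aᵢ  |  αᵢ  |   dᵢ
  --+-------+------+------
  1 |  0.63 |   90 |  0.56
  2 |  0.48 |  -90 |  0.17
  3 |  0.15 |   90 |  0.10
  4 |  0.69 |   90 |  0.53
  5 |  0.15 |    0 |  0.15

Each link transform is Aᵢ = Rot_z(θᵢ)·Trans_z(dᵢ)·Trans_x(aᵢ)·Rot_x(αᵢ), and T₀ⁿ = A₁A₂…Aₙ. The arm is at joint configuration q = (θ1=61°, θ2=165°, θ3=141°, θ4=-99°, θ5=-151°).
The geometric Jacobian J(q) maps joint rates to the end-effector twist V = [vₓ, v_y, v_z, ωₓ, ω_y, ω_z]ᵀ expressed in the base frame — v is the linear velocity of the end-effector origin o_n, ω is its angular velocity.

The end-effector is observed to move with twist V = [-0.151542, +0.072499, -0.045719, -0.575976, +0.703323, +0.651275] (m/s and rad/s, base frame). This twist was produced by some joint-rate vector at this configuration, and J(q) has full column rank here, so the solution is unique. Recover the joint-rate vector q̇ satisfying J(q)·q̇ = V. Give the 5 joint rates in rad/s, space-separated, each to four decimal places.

o_n = [-0.1465, 0.0070, 1.1898]
J₁: ẑ×o_n = [-0.0070, -0.1465, 0.0000], ω = ẑ
J2: z=[0.8746, -0.4848, 0.0000] o=[0.3054, 0.5510, 0.5600] → [-0.3053, -0.5508, -0.6950, 0.8746, -0.4848, 0.0000]
J3: z=[-0.1255, -0.2264, -0.9659] o=[0.2293, 0.0631, 0.6842] → [-0.1687, 0.4265, -0.0780, -0.1255, -0.2264, -0.9659]
J4: z=[-0.9744, -0.1549, 0.1629] o=[0.1888, 0.1847, 0.5575] → [-0.0690, 0.5615, 0.1212, -0.9744, -0.1549, 0.1629]
J5: z=[0.1646, -0.9852, 0.0476] o=[-0.2220, 0.1531, 1.3238] → [0.1390, 0.0256, 0.0503, 0.1646, -0.9852, 0.0476]
q̇ = J⁺·V = [0.2780, 0.1530, -0.3200, 0.6320, -0.8150]

0.2780 0.1530 -0.3200 0.6320 -0.8150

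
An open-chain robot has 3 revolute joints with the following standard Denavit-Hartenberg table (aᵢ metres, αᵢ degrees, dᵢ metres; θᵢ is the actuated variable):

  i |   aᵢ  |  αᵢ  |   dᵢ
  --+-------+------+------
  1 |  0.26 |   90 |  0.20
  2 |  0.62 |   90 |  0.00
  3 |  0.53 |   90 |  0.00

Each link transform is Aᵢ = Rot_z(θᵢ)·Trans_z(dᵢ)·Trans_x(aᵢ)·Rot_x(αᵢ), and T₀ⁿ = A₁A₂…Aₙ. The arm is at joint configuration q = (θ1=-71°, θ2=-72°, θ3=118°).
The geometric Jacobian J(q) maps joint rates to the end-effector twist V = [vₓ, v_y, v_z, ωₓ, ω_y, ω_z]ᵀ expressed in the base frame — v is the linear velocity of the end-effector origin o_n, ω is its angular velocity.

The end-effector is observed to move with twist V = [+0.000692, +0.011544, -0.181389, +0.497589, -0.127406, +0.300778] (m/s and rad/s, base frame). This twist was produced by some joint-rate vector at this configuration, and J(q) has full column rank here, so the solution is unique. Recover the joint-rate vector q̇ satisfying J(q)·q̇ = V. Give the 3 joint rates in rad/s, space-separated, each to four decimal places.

o_n = [-0.3205, -0.5066, -0.1530]
J₁: ẑ×o_n = [0.5066, -0.3205, 0.0000], ω = ẑ
J2: z=[-0.9455, -0.3256, 0.0000] o=[0.0846, -0.2458, 0.2000] → [0.1149, -0.3338, 0.1147, -0.9455, -0.3256, 0.0000]
J3: z=[-0.3096, 0.8992, -0.3090] o=[0.1470, -0.4270, -0.3897] → [0.1882, 0.2177, 0.4451, -0.3096, 0.8992, -0.3090]
q̇ = J⁺·V = [0.2090, -0.4290, -0.2970]

0.2090 -0.4290 -0.2970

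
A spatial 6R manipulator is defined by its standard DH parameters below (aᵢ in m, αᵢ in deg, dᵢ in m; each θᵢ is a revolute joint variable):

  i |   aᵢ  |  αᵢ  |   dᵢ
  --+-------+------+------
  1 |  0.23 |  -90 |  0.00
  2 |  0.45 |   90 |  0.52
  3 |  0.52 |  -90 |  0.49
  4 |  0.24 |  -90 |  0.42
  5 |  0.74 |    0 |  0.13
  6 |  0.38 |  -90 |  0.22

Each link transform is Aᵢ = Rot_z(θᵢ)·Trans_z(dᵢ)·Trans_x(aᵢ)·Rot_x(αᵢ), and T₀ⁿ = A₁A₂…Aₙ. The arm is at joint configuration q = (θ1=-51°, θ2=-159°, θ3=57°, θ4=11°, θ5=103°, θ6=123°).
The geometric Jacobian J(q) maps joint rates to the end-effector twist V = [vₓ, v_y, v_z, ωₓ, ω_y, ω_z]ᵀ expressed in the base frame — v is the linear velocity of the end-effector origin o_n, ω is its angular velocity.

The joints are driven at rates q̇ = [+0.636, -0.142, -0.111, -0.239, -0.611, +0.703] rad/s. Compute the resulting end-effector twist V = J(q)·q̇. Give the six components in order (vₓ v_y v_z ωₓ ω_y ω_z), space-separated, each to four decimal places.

-0.3893 0.6740 0.1834 -0.2897 -0.0981 0.8923

o_n = [0.3062, 0.7790, 0.0509]
J₁: ẑ×o_n = [-0.7790, 0.3062, 0.0000], ω = ẑ
J2: z=[0.7771, 0.6293, 0.0000] o=[0.1447, -0.1787, 0.0000] → [0.0321, -0.0396, 0.6427, 0.7771, 0.6293, 0.0000]
J3: z=[-0.2255, 0.2785, -0.9336] o=[0.2845, 0.4750, 0.1613] → [0.2531, -0.0452, -0.0746, -0.2255, 0.2785, -0.9336]
J4: z=[0.9160, -0.2657, -0.3006] o=[0.3465, 1.0914, -0.1947] → [-0.1592, -0.2129, -0.2968, 0.9160, -0.2657, -0.3006]
J5: z=[0.1581, -0.4495, 0.8792] o=[0.8197, 1.1845, -0.2322] → [0.2292, -0.4962, -0.2949, 0.1581, -0.4495, 0.8792]
J6: z=[0.1581, -0.4495, 0.8792] o=[0.1184, 1.1757, 0.0373] → [0.3426, 0.1630, 0.0217, 0.1581, -0.4495, 0.8792]
V = J·q̇ = [-0.3893, 0.6740, 0.1834, -0.2897, -0.0981, 0.8923]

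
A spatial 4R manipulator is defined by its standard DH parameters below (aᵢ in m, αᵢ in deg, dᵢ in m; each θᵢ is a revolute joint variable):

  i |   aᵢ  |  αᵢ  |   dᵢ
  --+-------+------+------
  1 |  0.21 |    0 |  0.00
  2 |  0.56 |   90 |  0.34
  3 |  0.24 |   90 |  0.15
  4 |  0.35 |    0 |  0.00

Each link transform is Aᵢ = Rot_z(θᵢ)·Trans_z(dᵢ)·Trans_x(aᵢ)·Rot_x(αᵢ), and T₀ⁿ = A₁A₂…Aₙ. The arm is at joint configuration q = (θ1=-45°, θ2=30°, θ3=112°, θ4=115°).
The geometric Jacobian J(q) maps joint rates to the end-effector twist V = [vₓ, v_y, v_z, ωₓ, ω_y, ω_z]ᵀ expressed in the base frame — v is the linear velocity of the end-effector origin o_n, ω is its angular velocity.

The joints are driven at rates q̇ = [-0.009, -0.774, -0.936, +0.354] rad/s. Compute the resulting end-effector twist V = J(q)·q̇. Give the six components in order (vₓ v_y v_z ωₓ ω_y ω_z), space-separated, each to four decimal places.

-0.3298 -0.2851 -0.0718 0.5593 0.8192 -0.6504

o_n = [0.5352, -0.7358, 0.4254]
J₁: ẑ×o_n = [0.7358, 0.5352, -0.0000], ω = ẑ
J2: z=[0.0000, 0.0000, 1.0000] o=[0.1485, -0.1485, 0.0000] → [0.5873, 0.3867, -0.0000, 0.0000, 0.0000, 1.0000]
J3: z=[-0.2588, -0.9659, 0.0000] o=[0.6894, -0.2934, 0.3400] → [-0.0825, 0.0221, -0.0345, -0.2588, -0.9659, 0.0000]
J4: z=[0.8956, -0.2400, 0.3746] o=[0.5637, -0.4151, 0.5625] → [0.1531, 0.1121, -0.2941, 0.8956, -0.2400, 0.3746]
V = J·q̇ = [-0.3298, -0.2851, -0.0718, 0.5593, 0.8192, -0.6504]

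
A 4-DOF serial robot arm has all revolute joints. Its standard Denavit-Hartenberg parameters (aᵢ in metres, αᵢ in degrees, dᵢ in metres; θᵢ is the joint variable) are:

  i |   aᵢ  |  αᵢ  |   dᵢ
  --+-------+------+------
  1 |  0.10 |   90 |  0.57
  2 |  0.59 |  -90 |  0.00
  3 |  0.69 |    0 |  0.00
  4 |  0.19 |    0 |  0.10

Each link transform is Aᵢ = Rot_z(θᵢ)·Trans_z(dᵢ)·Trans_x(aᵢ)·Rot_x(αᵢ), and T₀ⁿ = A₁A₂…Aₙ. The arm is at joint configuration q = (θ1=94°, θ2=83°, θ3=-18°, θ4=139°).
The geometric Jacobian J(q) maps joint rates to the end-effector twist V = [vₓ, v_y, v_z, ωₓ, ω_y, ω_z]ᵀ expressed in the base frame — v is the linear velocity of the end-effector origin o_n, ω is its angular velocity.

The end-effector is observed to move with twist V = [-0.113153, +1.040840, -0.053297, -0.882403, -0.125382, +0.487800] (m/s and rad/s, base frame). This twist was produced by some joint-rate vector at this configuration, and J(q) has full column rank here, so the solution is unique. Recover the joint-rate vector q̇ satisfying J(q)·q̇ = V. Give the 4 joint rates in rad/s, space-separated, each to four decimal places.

o_n = [0.0404, 0.1439, 1.7220]
J₁: ẑ×o_n = [-0.1439, 0.0404, 0.0000], ω = ẑ
J2: z=[0.9976, 0.0698, 0.0000] o=[-0.0070, 0.0998, 0.5700] → [0.0804, -1.1492, 0.0407, 0.9976, 0.0698, 0.0000]
J3: z=[0.0692, -0.9901, 0.1219] o=[-0.0120, 0.1715, 1.1556] → [-0.5574, -0.0328, 0.0500, 0.0692, -0.9901, 0.1219]
J4: z=[0.0692, -0.9901, 0.1219] o=[0.1951, 0.2661, 1.8069] → [0.0990, -0.0130, -0.1616, 0.0692, -0.9901, 0.1219]
q̇ = J⁺·V = [0.4800, -0.8890, -0.0320, 0.0960]

0.4800 -0.8890 -0.0320 0.0960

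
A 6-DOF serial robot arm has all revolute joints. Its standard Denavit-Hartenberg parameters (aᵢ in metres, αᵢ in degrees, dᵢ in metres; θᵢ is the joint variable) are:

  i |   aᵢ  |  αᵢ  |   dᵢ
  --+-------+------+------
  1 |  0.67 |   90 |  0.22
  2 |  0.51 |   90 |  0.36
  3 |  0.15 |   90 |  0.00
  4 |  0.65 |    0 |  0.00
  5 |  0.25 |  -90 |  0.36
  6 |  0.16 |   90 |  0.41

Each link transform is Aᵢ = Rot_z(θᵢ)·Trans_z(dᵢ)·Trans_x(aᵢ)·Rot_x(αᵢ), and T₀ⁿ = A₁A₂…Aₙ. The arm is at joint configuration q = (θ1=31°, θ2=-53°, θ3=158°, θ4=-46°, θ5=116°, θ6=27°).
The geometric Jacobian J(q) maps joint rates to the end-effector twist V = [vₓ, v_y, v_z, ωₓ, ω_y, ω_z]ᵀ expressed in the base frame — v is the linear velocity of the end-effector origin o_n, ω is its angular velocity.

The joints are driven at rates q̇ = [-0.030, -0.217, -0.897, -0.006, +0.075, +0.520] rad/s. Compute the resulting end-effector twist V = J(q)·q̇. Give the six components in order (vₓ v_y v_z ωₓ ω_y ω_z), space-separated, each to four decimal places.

o_n = [1.0871, -0.2308, -0.0387]
J₁: ẑ×o_n = [0.2308, 1.0871, -0.0000], ω = ẑ
J2: z=[0.5150, -0.8572, 0.0000] o=[0.5743, 0.3451, 0.2200] → [0.2218, 0.1333, 0.1429, 0.5150, -0.8572, 0.0000]
J3: z=[-0.6846, -0.4113, -0.6018] o=[1.0228, 0.1946, -0.1873] → [-0.3171, 0.0630, 0.3177, -0.6846, -0.4113, -0.6018]
J4: z=[0.6708, -0.6786, -0.2992] o=[0.9800, 0.1033, -0.0762] → [-0.1254, -0.0572, -0.1514, 0.6708, -0.6786, -0.2992]
J5: z=[0.6708, -0.6786, -0.2992] o=[1.1712, 0.0209, 0.5395] → [0.3171, 0.4130, -0.2259, 0.6708, -0.6786, -0.2992]
J6: z=[0.0340, 0.4311, -0.9017] o=[1.2275, -0.3721, 0.3537] → [-0.0418, 0.1399, 0.0653, 0.0340, 0.4311, -0.9017]
V = J·q̇ = [0.2322, -0.0140, -0.2980, 0.5663, 0.7323, 0.0203]

0.2322 -0.0140 -0.2980 0.5663 0.7323 0.0203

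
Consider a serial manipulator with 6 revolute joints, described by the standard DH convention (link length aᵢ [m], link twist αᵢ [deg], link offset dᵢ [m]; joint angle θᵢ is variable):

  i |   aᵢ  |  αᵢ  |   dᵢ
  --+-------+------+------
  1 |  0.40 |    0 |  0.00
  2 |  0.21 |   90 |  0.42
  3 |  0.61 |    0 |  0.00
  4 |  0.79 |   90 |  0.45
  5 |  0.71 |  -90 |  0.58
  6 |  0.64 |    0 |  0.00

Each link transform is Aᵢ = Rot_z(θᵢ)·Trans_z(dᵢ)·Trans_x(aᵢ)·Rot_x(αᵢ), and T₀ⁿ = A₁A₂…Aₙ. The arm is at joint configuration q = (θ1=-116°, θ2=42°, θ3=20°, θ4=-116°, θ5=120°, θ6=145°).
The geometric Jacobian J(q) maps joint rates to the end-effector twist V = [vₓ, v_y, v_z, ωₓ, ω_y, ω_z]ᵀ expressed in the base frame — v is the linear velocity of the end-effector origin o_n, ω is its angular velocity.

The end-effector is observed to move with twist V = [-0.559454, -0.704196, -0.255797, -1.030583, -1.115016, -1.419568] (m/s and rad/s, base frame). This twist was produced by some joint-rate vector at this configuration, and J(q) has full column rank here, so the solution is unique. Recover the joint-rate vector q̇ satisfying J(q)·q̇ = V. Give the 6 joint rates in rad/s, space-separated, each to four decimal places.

o_n = [-0.6251, -1.0072, -0.0424]
J₁: ẑ×o_n = [1.0072, -0.6251, 0.0000], ω = ẑ
J2: z=[0.0000, 0.0000, 1.0000] o=[-0.1753, -0.3595, 0.0000] → [0.6477, -0.4498, 0.0000, 0.0000, 0.0000, 1.0000]
J3: z=[-0.9613, -0.2756, 0.0000] o=[-0.1175, -0.5614, 0.4200] → [0.1275, -0.4445, 0.2886, -0.9613, -0.2756, 0.0000]
J4: z=[-0.9613, -0.2756, 0.0000] o=[0.0405, -1.1124, 0.6286] → [0.1850, -0.6451, -0.2846, -0.9613, -0.2756, 0.0000]
J5: z=[-0.2741, 0.9560, 0.1045] o=[-0.4148, -1.1570, -0.1570] → [0.0939, 0.0094, 0.1600, -0.2741, 0.9560, 0.1045]
J6: z=[0.5056, 0.0508, 0.8613] o=[-1.1546, -0.8077, 0.2566] → [0.1566, 0.6073, -0.1277, 0.5056, 0.0508, 0.8613]
q̇ = J⁺·V = [-0.2510, -0.4170, 0.0770, 0.8370, -0.8620, -0.7680]

-0.2510 -0.4170 0.0770 0.8370 -0.8620 -0.7680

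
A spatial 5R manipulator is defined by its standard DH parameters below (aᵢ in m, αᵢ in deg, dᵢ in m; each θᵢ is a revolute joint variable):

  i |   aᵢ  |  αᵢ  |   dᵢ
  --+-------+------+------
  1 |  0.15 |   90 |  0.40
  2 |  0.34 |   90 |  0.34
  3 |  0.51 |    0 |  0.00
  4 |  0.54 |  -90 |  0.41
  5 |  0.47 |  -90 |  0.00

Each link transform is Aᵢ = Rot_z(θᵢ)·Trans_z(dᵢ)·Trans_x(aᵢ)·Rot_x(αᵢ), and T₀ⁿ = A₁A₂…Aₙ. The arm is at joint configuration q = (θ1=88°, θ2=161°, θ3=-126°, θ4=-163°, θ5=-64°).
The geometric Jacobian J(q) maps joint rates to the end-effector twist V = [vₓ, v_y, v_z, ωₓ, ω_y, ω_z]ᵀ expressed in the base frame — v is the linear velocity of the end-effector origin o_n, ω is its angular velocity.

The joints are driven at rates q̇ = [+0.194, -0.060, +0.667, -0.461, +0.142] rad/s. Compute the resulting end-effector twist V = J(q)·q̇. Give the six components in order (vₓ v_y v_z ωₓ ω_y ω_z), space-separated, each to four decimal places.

o_n = [0.6378, 0.1311, 1.2793]
J₁: ẑ×o_n = [-0.1311, 0.6378, 0.0000], ω = ẑ
J2: z=[0.9994, -0.0349, 0.0000] o=[0.0052, 0.1499, 0.4000] → [-0.0307, -0.8787, 0.0033, 0.9994, -0.0349, 0.0000]
J3: z=[0.0114, 0.3254, 0.9455] o=[0.3338, -0.1832, 0.5107] → [-0.0472, 0.2787, -0.0953, 0.0114, 0.3254, 0.9455]
J4: z=[0.0114, 0.3254, 0.9455] o=[-0.0686, 0.1144, 0.4131] → [0.2660, 0.6581, -0.2297, 0.0114, 0.3254, 0.9455]
J5: z=[0.3566, 0.8821, -0.3078] o=[0.4405, 0.0639, 0.8580] → [0.3923, -0.2109, -0.1500, 0.3566, 0.8821, -0.3078]
V = J·q̇ = [-0.1220, 0.0290, 0.0208, -0.0070, 0.1944, 0.3451]

-0.1220 0.0290 0.0208 -0.0070 0.1944 0.3451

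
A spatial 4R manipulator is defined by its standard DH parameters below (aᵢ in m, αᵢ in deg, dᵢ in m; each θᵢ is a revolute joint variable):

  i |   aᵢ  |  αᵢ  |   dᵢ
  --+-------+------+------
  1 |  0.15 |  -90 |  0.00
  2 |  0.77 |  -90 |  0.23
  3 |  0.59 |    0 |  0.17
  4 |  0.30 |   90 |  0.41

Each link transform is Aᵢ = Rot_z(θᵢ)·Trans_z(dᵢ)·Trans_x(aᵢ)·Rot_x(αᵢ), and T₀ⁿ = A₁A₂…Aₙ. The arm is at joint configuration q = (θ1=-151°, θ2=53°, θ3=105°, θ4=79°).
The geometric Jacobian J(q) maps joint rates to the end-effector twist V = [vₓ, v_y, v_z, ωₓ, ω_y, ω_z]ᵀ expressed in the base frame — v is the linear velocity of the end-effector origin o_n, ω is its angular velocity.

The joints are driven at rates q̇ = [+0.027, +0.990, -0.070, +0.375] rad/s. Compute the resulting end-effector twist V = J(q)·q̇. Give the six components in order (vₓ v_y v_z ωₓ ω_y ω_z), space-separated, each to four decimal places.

0.5277 0.2042 0.2321 0.6930 -0.7478 -0.1566

o_n = [-0.0481, 0.3380, -0.6030]
J₁: ẑ×o_n = [-0.3380, -0.0481, 0.0000], ω = ẑ
J2: z=[0.4848, -0.8746, 0.0000] o=[-0.1312, -0.0727, 0.0000] → [0.5274, 0.2924, 0.2718, 0.4848, -0.8746, 0.0000]
J3: z=[0.6985, 0.3872, -0.6018] o=[-0.4250, -0.4985, -0.6149] → [0.5081, -0.2351, 0.4384, 0.6985, 0.3872, -0.6018]
J4: z=[0.6985, 0.3872, -0.6018] o=[-0.5022, 0.1103, -0.5953] → [0.1341, -0.2679, -0.0167, 0.6985, 0.3872, -0.6018]
V = J·q̇ = [0.5277, 0.2042, 0.2321, 0.6930, -0.7478, -0.1566]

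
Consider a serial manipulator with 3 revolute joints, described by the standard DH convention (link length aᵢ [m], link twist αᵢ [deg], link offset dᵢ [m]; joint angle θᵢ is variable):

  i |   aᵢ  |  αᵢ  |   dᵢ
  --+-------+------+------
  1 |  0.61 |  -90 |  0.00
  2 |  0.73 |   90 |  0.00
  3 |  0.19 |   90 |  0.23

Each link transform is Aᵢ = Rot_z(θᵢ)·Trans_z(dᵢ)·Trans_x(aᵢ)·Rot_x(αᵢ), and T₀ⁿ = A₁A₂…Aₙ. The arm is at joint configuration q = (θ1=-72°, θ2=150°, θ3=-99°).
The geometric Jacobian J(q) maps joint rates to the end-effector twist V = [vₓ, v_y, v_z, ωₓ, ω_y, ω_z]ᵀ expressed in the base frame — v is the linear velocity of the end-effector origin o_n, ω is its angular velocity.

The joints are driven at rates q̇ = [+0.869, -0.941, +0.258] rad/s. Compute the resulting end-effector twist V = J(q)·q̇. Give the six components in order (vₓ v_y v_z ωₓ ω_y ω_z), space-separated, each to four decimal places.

o_n = [-0.1418, -0.1707, -0.5493]
J₁: ẑ×o_n = [0.1707, -0.1418, 0.0000], ω = ẑ
J2: z=[0.9511, 0.3090, 0.0000] o=[0.1885, -0.5801, 0.0000] → [-0.1698, 0.5224, 0.4915, 0.9511, 0.3090, 0.0000]
J3: z=[0.1545, -0.4755, -0.8660] o=[-0.0069, 0.0211, -0.3650] → [-0.0785, 0.1454, -0.0938, 0.1545, -0.4755, -0.8660]
V = J·q̇ = [0.2878, -0.5774, -0.4867, -0.8551, -0.4135, 0.6456]

0.2878 -0.5774 -0.4867 -0.8551 -0.4135 0.6456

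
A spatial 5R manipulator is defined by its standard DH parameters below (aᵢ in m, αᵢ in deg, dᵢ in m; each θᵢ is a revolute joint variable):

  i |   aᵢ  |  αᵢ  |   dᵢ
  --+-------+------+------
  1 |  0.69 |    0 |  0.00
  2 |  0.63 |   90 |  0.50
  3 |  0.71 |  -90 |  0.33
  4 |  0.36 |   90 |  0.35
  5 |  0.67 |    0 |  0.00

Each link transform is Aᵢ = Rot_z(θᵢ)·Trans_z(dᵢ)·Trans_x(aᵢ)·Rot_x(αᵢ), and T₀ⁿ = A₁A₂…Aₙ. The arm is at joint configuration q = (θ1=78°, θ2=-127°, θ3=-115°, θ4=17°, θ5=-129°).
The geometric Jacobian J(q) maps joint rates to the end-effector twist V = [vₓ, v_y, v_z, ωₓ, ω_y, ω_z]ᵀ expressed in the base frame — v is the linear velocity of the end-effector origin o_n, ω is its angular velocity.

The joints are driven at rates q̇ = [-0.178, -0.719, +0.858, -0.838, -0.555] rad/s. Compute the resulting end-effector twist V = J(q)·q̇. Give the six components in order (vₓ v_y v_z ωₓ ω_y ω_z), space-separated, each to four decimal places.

0.2648 -0.5191 -0.2036 -0.7003 0.3067 -0.3958

o_n = [0.0121, 0.2955, -0.0179]
J₁: ẑ×o_n = [-0.2955, 0.0121, 0.0000], ω = ẑ
J2: z=[0.0000, 0.0000, 1.0000] o=[0.1435, 0.6749, 0.0000] → [0.3794, -0.1313, 0.0000, 0.0000, 0.0000, 1.0000]
J3: z=[-0.7547, -0.6561, 0.0000] o=[0.5568, 0.1995, 0.5000] → [0.3398, -0.3909, -0.4298, -0.7547, -0.6561, 0.0000]
J4: z=[0.5946, -0.6840, -0.4226] o=[0.1109, 0.2094, -0.1435] → [-0.0495, -0.0329, -0.0163, 0.5946, -0.6840, -0.4226]
J5: z=[-0.8028, -0.5341, -0.2650] o=[0.3030, 0.1489, -0.6034] → [-0.2739, 0.5471, -0.2731, -0.8028, -0.5341, -0.2650]
V = J·q̇ = [0.2648, -0.5191, -0.2036, -0.7003, 0.3067, -0.3958]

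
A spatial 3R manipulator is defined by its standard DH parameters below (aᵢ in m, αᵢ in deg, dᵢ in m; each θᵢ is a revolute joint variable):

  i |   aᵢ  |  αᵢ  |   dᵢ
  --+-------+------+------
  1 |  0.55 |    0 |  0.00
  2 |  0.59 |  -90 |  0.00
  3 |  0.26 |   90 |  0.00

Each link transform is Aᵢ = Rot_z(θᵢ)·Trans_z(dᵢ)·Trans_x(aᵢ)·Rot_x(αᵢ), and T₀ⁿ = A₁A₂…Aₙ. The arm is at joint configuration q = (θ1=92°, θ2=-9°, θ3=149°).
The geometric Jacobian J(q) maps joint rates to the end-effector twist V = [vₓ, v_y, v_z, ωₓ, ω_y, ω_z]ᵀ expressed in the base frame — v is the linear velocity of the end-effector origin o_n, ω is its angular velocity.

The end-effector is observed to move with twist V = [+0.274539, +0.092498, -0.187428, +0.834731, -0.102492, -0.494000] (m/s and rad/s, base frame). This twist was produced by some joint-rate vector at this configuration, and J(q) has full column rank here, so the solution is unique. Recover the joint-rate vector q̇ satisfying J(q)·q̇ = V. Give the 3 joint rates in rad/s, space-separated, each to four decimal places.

o_n = [0.0255, 0.9141, -0.1339]
J₁: ẑ×o_n = [-0.9141, 0.0255, 0.0000], ω = ẑ
J2: z=[0.0000, 0.0000, 1.0000] o=[-0.0192, 0.5497, 0.0000] → [-0.3644, 0.0447, 0.0000, 0.0000, 0.0000, 1.0000]
J3: z=[-0.9925, 0.1219, 0.0000] o=[0.0527, 1.1353, 0.0000] → [-0.0163, -0.1329, 0.2229, -0.9925, 0.1219, 0.0000]
q̇ = J⁺·V = [-0.1470, -0.3470, -0.8410]

-0.1470 -0.3470 -0.8410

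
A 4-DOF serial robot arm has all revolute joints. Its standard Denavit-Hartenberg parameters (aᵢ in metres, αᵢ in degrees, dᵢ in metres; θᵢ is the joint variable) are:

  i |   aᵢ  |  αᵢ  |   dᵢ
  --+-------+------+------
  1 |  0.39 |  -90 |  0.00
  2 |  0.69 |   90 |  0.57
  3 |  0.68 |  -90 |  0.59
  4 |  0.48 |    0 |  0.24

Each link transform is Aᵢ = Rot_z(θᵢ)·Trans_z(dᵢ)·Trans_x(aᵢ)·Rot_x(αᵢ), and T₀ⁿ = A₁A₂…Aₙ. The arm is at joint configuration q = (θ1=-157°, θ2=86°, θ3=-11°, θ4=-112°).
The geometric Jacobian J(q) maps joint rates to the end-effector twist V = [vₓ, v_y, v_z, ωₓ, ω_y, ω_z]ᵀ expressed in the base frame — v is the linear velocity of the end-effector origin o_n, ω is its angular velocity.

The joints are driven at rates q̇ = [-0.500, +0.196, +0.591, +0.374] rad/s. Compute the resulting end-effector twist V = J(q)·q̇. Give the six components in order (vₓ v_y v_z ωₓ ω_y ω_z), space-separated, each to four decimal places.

o_n = [-1.1107, -1.2430, -1.1516]
J₁: ẑ×o_n = [1.2430, -1.1107, 0.0000], ω = ẑ
J2: z=[0.3907, -0.9205, 0.0000] o=[-0.3590, -0.1524, 0.0000] → [1.0601, 0.4500, -1.1181, 0.3907, -0.9205, 0.0000]
J3: z=[-0.9183, -0.3898, 0.0698] o=[-0.1806, -0.6959, -0.6883] → [0.2187, -0.4903, 0.1398, -0.9183, -0.3898, 0.0698]
J4: z=[0.3713, -0.9088, -0.1903] o=[-0.8159, -0.8246, -1.3130] → [-0.2263, -0.0038, -0.4233, 0.3713, -0.9088, -0.1903]
V = J·q̇ = [-0.3691, 0.3524, -0.2948, -0.3272, -0.7507, -0.5300]

-0.3691 0.3524 -0.2948 -0.3272 -0.7507 -0.5300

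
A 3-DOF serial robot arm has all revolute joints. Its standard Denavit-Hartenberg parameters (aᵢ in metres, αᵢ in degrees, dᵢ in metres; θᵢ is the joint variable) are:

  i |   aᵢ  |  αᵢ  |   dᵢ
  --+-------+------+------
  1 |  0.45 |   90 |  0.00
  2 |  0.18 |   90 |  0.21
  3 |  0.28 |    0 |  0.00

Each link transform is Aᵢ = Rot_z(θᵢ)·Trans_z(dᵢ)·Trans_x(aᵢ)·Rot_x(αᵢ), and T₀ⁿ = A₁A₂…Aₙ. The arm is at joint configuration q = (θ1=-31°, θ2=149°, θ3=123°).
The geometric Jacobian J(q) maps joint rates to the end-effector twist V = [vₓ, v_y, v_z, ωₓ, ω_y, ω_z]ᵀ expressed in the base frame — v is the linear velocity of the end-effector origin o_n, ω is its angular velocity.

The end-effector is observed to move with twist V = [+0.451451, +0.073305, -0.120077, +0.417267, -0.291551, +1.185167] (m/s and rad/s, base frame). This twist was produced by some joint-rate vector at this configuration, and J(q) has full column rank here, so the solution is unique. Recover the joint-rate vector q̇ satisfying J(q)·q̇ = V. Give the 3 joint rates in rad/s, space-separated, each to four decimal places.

o_n = [0.1364, -0.6009, 0.0142]
J₁: ẑ×o_n = [0.6009, 0.1364, -0.0000], ω = ẑ
J2: z=[-0.5150, -0.8572, 0.0000] o=[0.3857, -0.2318, 0.0000] → [-0.0121, 0.0073, -0.0236, -0.5150, -0.8572, 0.0000]
J3: z=[0.4415, -0.2653, 0.8572] o=[0.1453, -0.3323, 0.0927] → [0.2511, 0.0270, -0.1209, 0.4415, -0.2653, 0.8572]
q̇ = J⁺·V = [0.3400, 0.0350, 0.9860]

0.3400 0.0350 0.9860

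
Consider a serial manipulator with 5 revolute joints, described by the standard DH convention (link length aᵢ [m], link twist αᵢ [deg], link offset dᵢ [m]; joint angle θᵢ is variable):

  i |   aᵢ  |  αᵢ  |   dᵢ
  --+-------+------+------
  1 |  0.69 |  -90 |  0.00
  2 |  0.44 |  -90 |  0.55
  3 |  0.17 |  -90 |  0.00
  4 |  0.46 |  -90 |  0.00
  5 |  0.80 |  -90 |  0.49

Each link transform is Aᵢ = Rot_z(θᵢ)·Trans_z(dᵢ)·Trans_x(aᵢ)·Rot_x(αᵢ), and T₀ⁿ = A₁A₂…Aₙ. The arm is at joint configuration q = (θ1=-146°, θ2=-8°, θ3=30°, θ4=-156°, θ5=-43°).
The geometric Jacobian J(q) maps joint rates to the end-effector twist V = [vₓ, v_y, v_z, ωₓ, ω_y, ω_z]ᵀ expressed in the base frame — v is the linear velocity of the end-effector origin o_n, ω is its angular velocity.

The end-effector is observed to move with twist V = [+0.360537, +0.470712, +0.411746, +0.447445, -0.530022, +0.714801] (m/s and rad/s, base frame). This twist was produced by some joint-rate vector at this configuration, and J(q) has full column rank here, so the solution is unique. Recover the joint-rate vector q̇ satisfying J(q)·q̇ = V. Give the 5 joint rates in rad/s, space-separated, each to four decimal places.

o_n = [-0.1867, -0.5725, -0.9115]
J₁: ẑ×o_n = [0.5725, -0.1867, 0.0000], ω = ẑ
J2: z=[0.5592, -0.8290, 0.0000] o=[-0.5720, -0.3858, 0.0000] → [0.7557, 0.5097, 0.2150, 0.5592, -0.8290, 0.0000]
J3: z=[-0.1154, -0.0778, -0.9903] o=[-0.6257, -1.0855, 0.0612] → [0.5837, -0.5469, -0.0250, -0.1154, -0.0778, -0.9903]
J4: z=[-0.0738, 0.9948, -0.0696] o=[-0.7941, -1.0965, 0.0817] → [-0.9516, -0.1156, -0.6429, -0.0738, 0.9948, -0.0696]
J5: z=[-0.5083, -0.0976, -0.8556] o=[-0.3994, -1.0837, -0.1542] → [0.5113, -0.5669, -0.2391, -0.5083, -0.0976, -0.8556]
q̇ = J⁺·V = [0.1910, 0.2780, -0.0650, -0.3560, -0.5080]

0.1910 0.2780 -0.0650 -0.3560 -0.5080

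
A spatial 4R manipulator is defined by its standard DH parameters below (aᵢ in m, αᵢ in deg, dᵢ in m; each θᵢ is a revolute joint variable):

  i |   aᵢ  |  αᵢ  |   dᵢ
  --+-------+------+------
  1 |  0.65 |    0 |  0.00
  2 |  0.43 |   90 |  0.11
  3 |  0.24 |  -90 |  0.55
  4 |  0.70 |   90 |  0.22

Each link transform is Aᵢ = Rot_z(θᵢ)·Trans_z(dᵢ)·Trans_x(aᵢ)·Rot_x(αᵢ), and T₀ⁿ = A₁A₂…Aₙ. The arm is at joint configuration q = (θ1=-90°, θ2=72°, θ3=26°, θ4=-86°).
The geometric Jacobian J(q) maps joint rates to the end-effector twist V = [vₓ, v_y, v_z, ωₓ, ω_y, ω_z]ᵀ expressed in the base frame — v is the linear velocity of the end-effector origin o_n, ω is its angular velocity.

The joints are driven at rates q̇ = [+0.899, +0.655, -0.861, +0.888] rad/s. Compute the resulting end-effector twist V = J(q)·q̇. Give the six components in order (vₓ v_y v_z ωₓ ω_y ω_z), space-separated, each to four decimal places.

o_n = [0.1784, -2.0205, 0.4343]
J₁: ẑ×o_n = [2.0205, 0.1784, -0.0000], ω = ẑ
J2: z=[0.0000, 0.0000, 1.0000] o=[0.0000, -0.6500, 0.0000] → [1.3705, 0.1784, -0.0000, 0.0000, 0.0000, 1.0000]
J3: z=[-0.3090, -0.9511, 0.0000] o=[0.4090, -0.7829, 0.1100] → [-0.3085, 0.1002, 0.1632, -0.3090, -0.9511, 0.0000]
J4: z=[-0.4169, 0.1355, 0.8988] o=[0.4441, -1.3726, 0.2152] → [0.6120, -0.1475, 0.3061, -0.4169, 0.1355, 0.8988]
V = J·q̇ = [3.5231, 0.0599, 0.1313, -0.1042, 0.9392, 2.3521]

3.5231 0.0599 0.1313 -0.1042 0.9392 2.3521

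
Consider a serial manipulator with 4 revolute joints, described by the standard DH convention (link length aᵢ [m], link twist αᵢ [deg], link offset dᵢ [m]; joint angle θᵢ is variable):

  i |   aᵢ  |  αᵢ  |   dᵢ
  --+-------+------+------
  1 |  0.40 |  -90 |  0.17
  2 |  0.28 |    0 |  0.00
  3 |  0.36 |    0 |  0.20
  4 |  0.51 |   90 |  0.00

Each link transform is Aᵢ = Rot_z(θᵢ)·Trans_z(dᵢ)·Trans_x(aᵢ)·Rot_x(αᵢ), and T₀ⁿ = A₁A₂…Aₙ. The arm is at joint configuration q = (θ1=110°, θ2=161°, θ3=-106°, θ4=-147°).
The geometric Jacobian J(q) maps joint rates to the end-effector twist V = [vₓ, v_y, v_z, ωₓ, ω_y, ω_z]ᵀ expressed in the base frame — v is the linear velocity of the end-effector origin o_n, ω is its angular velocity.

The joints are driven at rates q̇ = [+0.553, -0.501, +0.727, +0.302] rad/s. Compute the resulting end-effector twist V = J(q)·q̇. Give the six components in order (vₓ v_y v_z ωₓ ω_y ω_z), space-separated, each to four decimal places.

o_n = [-0.2987, 0.2360, 0.2936]
J₁: ẑ×o_n = [-0.2360, -0.2987, 0.0000], ω = ẑ
J2: z=[-0.9397, -0.3420, 0.0000] o=[-0.1368, 0.3759, 0.1700] → [-0.0423, 0.1162, 0.0761, -0.9397, -0.3420, 0.0000]
J3: z=[-0.9397, -0.3420, 0.0000] o=[-0.0463, 0.1271, 0.0788] → [-0.0735, 0.2018, -0.1887, -0.9397, -0.3420, 0.0000]
J4: z=[-0.9397, -0.3420, 0.0000] o=[-0.3048, 0.2527, -0.2161] → [-0.1743, 0.4790, 0.0178, -0.9397, -0.3420, 0.0000]
V = J·q̇ = [-0.2154, 0.0680, -0.1699, -0.4962, -0.1806, 0.5530]

-0.2154 0.0680 -0.1699 -0.4962 -0.1806 0.5530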